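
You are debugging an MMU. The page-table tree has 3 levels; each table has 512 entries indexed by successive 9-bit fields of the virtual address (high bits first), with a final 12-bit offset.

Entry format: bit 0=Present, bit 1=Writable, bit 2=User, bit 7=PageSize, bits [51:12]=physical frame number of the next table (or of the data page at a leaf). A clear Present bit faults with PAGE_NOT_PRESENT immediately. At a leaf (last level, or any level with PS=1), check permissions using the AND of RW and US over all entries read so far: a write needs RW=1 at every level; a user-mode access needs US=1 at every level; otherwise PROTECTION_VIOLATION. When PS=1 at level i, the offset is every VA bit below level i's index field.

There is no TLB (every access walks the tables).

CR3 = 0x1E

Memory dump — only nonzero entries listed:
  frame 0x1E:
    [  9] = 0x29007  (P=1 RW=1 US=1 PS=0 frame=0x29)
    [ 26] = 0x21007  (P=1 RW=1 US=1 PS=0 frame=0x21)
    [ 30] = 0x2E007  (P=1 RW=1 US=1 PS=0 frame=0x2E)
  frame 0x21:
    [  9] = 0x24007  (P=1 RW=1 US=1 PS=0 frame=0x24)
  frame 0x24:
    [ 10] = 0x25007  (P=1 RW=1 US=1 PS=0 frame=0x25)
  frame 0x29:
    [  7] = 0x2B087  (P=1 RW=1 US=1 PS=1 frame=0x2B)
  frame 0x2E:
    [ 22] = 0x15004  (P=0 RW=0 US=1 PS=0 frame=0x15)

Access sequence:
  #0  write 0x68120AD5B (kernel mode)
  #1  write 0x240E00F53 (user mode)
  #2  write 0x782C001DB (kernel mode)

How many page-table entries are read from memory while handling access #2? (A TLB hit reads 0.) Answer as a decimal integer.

Trace:
#0 VA=0x68120AD5B (w,kernel):
  L0 @0x1E[26] → 0x21007  P=1,RW=1,US=1,PS=0
  L1 @0x21[9] → 0x24007  P=1,RW=1,US=1,PS=0
  L2 @0x24[10] → 0x25007  P=1,RW=1,US=1,PS=0
  ⇒ phys 0x25D5B  [3 reads]
#1 VA=0x240E00F53 (w,user):
  L0 @0x1E[9] → 0x29007  P=1,RW=1,US=1,PS=0
  L1 @0x29[7] → 0x2B087  P=1,RW=1,US=1,PS=1
  ⇒ phys 0x2BF53 (huge @L1)  [2 reads]
#2 VA=0x782C001DB (w,kernel):
  L0 @0x1E[30] → 0x2E007  P=1,RW=1,US=1,PS=0
  L1 @0x2E[22] → 0x15004  P=0,RW=0,US=1,PS=0
  ✗ PAGE_NOT_PRESENT  [2 reads]

Entries read for #2: 2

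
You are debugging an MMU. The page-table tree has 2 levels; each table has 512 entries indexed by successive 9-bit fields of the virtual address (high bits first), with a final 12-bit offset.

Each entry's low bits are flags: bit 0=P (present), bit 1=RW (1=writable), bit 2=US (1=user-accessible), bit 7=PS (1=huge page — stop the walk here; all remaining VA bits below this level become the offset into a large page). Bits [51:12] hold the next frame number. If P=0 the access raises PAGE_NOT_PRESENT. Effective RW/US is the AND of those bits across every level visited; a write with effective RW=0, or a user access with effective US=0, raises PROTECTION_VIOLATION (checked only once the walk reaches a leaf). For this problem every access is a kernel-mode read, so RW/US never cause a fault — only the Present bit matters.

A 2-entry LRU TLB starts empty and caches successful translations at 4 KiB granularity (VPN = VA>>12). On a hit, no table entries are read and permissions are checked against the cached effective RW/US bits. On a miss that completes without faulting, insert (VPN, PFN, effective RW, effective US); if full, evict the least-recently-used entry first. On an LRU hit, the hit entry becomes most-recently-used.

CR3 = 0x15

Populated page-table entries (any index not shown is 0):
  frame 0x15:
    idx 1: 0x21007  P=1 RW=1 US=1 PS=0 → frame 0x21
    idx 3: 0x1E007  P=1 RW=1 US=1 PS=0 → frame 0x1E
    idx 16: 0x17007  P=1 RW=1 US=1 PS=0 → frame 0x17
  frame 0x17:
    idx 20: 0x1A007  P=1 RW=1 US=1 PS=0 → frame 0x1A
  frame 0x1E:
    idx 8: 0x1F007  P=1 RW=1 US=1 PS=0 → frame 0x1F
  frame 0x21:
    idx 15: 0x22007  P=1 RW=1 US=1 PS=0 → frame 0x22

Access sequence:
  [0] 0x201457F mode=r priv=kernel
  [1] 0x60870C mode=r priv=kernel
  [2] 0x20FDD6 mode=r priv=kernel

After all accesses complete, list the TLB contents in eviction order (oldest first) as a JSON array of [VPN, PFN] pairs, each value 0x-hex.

Per-access translation:
#0 VA=0x201457F (r,kernel):
  L0 @0x15[16] → 0x17007  P=1,RW=1,US=1,PS=0
  L1 @0x17[20] → 0x1A007  P=1,RW=1,US=1,PS=0
  → PA=0x1A57F  (2 entries read)
#1 VA=0x60870C (r,kernel):
  L0 @0x15[3] → 0x1E007  P=1,RW=1,US=1,PS=0
  L1 @0x1E[8] → 0x1F007  P=1,RW=1,US=1,PS=0
  → PA=0x1F70C  (2 entries read)
#2 VA=0x20FDD6 (r,kernel):
  L0 @0x15[1] → 0x21007  P=1,RW=1,US=1,PS=0
  L1 @0x21[15] → 0x22007  P=1,RW=1,US=1,PS=0
  → PA=0x22DD6  (2 entries read)

TLB: [["0x608", "0x1F"], ["0x20F", "0x22"]]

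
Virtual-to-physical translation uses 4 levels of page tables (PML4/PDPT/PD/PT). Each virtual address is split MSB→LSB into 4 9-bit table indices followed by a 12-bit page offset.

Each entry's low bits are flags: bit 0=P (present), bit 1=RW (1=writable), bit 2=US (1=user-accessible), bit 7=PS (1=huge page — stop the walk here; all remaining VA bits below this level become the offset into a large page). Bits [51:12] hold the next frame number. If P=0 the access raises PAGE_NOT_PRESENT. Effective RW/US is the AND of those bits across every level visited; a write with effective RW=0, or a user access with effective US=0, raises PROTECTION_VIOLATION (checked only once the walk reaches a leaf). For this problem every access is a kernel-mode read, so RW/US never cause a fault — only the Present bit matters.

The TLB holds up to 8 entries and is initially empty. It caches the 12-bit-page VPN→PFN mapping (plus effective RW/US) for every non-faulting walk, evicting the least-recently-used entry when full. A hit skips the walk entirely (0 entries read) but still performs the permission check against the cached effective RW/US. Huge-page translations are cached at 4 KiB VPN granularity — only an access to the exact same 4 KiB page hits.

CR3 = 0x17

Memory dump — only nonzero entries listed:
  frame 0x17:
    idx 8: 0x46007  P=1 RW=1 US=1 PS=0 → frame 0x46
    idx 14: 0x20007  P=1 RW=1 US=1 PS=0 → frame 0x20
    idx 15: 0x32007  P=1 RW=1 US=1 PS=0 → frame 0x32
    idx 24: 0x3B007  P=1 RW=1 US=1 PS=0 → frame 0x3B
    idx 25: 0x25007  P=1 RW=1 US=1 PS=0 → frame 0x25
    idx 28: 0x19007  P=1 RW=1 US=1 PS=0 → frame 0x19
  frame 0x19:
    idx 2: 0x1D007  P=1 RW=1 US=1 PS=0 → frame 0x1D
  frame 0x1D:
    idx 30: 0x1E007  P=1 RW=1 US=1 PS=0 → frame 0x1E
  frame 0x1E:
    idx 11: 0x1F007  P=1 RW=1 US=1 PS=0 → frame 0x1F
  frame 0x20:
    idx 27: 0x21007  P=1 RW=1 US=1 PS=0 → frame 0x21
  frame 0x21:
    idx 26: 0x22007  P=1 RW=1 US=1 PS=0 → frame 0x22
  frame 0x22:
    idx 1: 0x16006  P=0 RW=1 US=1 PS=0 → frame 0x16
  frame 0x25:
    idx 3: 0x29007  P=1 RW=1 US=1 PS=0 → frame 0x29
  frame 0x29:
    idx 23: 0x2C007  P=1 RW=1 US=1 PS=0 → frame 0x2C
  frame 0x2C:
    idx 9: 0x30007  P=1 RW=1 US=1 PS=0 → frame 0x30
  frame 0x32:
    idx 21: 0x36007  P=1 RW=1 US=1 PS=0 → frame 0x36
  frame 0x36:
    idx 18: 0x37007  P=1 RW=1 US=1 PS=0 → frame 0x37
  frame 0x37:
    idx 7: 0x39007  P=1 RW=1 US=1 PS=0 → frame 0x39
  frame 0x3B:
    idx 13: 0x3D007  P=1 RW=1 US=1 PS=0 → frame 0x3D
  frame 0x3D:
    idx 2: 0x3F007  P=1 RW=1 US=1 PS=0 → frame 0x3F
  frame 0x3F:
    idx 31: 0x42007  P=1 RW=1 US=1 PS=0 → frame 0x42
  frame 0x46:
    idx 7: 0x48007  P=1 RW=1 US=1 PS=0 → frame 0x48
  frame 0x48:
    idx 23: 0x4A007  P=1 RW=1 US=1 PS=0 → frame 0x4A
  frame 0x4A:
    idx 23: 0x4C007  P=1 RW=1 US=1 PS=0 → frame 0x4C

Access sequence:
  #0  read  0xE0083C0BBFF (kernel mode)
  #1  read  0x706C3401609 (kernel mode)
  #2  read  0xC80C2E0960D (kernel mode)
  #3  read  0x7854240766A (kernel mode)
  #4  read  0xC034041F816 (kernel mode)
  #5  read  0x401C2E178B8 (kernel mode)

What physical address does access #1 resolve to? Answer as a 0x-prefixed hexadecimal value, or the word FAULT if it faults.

Walk each access:
#0 VA=0xE0083C0BBFF (r,kernel):
  lvl0: tbl 0x17, slot 28 ⇒ 0x19007 (P1/RW1/US1/PS0)
  lvl1: tbl 0x19, slot 2 ⇒ 0x1D007 (P1/RW1/US1/PS0)
  lvl2: tbl 0x1D, slot 30 ⇒ 0x1E007 (P1/RW1/US1/PS0)
  lvl3: tbl 0x1E, slot 11 ⇒ 0x1F007 (P1/RW1/US1/PS0)
  → PA=0x1FBFF  (4 entries read)
#1 VA=0x706C3401609 (r,kernel):
  lvl0: tbl 0x17, slot 14 ⇒ 0x20007 (P1/RW1/US1/PS0)
  lvl1: tbl 0x20, slot 27 ⇒ 0x21007 (P1/RW1/US1/PS0)
  lvl2: tbl 0x21, slot 26 ⇒ 0x22007 (P1/RW1/US1/PS0)
  lvl3: tbl 0x22, slot 1 ⇒ 0x16006 (P0/RW1/US1/PS0)
  ⇒ fault: PAGE_NOT_PRESENT  — 4 lookups
#2 VA=0xC80C2E0960D (r,kernel):
  lvl0: tbl 0x17, slot 25 ⇒ 0x25007 (P1/RW1/US1/PS0)
  lvl1: tbl 0x25, slot 3 ⇒ 0x29007 (P1/RW1/US1/PS0)
  lvl2: tbl 0x29, slot 23 ⇒ 0x2C007 (P1/RW1/US1/PS0)
  lvl3: tbl 0x2C, slot 9 ⇒ 0x30007 (P1/RW1/US1/PS0)
  → PA=0x3060D  (4 entries read)
#3 VA=0x7854240766A (r,kernel):
  lvl0: tbl 0x17, slot 15 ⇒ 0x32007 (P1/RW1/US1/PS0)
  lvl1: tbl 0x32, slot 21 ⇒ 0x36007 (P1/RW1/US1/PS0)
  lvl2: tbl 0x36, slot 18 ⇒ 0x37007 (P1/RW1/US1/PS0)
  lvl3: tbl 0x37, slot 7 ⇒ 0x39007 (P1/RW1/US1/PS0)
  → PA=0x3966A  (4 entries read)
#4 VA=0xC034041F816 (r,kernel):
  lvl0: tbl 0x17, slot 24 ⇒ 0x3B007 (P1/RW1/US1/PS0)
  lvl1: tbl 0x3B, slot 13 ⇒ 0x3D007 (P1/RW1/US1/PS0)
  lvl2: tbl 0x3D, slot 2 ⇒ 0x3F007 (P1/RW1/US1/PS0)
  lvl3: tbl 0x3F, slot 31 ⇒ 0x42007 (P1/RW1/US1/PS0)
  → PA=0x42816  (4 entries read)
#5 VA=0x401C2E178B8 (r,kernel):
  lvl0: tbl 0x17, slot 8 ⇒ 0x46007 (P1/RW1/US1/PS0)
  lvl1: tbl 0x46, slot 7 ⇒ 0x48007 (P1/RW1/US1/PS0)
  lvl2: tbl 0x48, slot 23 ⇒ 0x4A007 (P1/RW1/US1/PS0)
  lvl3: tbl 0x4A, slot 23 ⇒ 0x4C007 (P1/RW1/US1/PS0)
  → PA=0x4C8B8  (4 entries read)

Access #1 PA: FAULT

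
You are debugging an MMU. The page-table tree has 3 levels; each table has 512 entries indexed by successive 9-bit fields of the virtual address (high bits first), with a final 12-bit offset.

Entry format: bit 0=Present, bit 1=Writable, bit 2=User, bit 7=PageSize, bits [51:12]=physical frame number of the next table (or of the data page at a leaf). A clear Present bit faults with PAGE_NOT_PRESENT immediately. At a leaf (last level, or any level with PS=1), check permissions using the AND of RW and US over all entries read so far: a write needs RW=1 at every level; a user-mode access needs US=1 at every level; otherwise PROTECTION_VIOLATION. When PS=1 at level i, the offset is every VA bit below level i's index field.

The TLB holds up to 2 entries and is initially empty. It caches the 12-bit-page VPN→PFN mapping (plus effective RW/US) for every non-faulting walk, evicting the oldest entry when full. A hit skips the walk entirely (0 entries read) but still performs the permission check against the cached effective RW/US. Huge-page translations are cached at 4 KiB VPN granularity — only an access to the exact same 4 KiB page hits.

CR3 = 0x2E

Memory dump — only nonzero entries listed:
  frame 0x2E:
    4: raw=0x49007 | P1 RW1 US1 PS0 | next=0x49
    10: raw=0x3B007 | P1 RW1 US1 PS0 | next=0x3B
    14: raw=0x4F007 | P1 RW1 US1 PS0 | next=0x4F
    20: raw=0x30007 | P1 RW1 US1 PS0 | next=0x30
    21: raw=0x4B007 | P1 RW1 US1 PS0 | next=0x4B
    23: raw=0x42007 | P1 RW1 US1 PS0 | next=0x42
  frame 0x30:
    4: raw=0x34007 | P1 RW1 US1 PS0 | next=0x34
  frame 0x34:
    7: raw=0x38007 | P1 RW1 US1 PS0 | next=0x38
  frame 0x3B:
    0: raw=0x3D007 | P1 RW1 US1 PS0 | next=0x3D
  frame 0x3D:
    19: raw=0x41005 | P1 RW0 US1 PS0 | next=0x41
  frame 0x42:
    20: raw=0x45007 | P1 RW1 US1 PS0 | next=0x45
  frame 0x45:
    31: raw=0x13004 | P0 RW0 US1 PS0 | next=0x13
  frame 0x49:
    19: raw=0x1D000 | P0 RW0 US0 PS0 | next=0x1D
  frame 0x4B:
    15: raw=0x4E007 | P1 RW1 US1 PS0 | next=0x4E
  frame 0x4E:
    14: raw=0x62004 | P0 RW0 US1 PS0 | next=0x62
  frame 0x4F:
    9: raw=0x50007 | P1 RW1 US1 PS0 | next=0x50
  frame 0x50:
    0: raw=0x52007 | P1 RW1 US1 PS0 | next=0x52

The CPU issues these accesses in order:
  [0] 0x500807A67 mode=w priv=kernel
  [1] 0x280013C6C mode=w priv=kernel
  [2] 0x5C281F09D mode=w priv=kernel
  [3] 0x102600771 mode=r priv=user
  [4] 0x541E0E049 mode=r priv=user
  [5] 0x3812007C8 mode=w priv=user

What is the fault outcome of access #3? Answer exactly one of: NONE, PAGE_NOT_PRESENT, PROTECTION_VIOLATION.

Walk each access:
#0 VA=0x500807A67 (w,kernel):
  lvl0: tbl 0x2E, slot 20 ⇒ 0x30007 (P1/RW1/US1/PS0)
  lvl1: tbl 0x30, slot 4 ⇒ 0x34007 (P1/RW1/US1/PS0)
  lvl2: tbl 0x34, slot 7 ⇒ 0x38007 (P1/RW1/US1/PS0)
  ⇒ phys 0x38A67  [3 reads]
#1 VA=0x280013C6C (w,kernel):
  lvl0: tbl 0x2E, slot 10 ⇒ 0x3B007 (P1/RW1/US1/PS0)
  lvl1: tbl 0x3B, slot 0 ⇒ 0x3D007 (P1/RW1/US1/PS0)
  lvl2: tbl 0x3D, slot 19 ⇒ 0x41005 (P1/RW0/US1/PS0)
  ✗ PROTECTION_VIOLATION  [3 reads]
#2 VA=0x5C281F09D (w,kernel):
  lvl0: tbl 0x2E, slot 23 ⇒ 0x42007 (P1/RW1/US1/PS0)
  lvl1: tbl 0x42, slot 20 ⇒ 0x45007 (P1/RW1/US1/PS0)
  lvl2: tbl 0x45, slot 31 ⇒ 0x13004 (P0/RW0/US1/PS0)
  ✗ PAGE_NOT_PRESENT  [3 reads]
#3 VA=0x102600771 (r,user):
  lvl0: tbl 0x2E, slot 4 ⇒ 0x49007 (P1/RW1/US1/PS0)
  lvl1: tbl 0x49, slot 19 ⇒ 0x1D000 (P0/RW0/US0/PS0)
  ✗ PAGE_NOT_PRESENT  [2 reads]
#4 VA=0x541E0E049 (r,user):
  lvl0: tbl 0x2E, slot 21 ⇒ 0x4B007 (P1/RW1/US1/PS0)
  lvl1: tbl 0x4B, slot 15 ⇒ 0x4E007 (P1/RW1/US1/PS0)
  lvl2: tbl 0x4E, slot 14 ⇒ 0x62004 (P0/RW0/US1/PS0)
  ✗ PAGE_NOT_PRESENT  [3 reads]
#5 VA=0x3812007C8 (w,user):
  lvl0: tbl 0x2E, slot 14 ⇒ 0x4F007 (P1/RW1/US1/PS0)
  lvl1: tbl 0x4F, slot 9 ⇒ 0x50007 (P1/RW1/US1/PS0)
  lvl2: tbl 0x50, slot 0 ⇒ 0x52007 (P1/RW1/US1/PS0)
  ⇒ phys 0x527C8  [3 reads]

Access #3 fault: PAGE_NOT_PRESENT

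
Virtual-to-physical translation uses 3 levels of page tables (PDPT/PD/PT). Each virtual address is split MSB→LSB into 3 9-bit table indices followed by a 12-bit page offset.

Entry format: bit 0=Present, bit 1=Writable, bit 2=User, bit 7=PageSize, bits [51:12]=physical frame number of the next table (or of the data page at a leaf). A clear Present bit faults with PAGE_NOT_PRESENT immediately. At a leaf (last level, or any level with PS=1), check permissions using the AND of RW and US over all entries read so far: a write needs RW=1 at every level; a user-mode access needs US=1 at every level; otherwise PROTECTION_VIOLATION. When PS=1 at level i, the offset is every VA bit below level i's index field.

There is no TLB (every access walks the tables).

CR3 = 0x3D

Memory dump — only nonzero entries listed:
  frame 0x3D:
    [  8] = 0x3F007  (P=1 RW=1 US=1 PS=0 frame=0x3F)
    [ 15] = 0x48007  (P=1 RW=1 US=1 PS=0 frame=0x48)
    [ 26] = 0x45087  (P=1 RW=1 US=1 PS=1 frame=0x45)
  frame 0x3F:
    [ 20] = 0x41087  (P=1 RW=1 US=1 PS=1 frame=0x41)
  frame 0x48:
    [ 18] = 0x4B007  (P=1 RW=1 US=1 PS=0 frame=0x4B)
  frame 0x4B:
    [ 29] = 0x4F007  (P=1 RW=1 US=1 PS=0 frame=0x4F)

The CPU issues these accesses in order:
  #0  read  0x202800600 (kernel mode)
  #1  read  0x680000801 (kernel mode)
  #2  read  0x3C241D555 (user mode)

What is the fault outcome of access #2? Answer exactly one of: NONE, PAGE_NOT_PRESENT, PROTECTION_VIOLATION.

Walk each access:
#0 VA=0x202800600 (r,kernel):
  [0] read 0x3D idx=8: raw=0x3F007 flags P=1 W=1 U=1 S=0
  [1] read 0x3F idx=20: raw=0x41087 flags P=1 W=1 U=1 S=1
  ✓ 0x41600 (huge @L1)  — 2 lookups
#1 VA=0x680000801 (r,kernel):
  [0] read 0x3D idx=26: raw=0x45087 flags P=1 W=1 U=1 S=1
  ✓ 0x45801 (huge @L0)  — 1 lookups
#2 VA=0x3C241D555 (r,user):
  [0] read 0x3D idx=15: raw=0x48007 flags P=1 W=1 U=1 S=0
  [1] read 0x48 idx=18: raw=0x4B007 flags P=1 W=1 U=1 S=0
  [2] read 0x4B idx=29: raw=0x4F007 flags P=1 W=1 U=1 S=0
  ✓ 0x4F555  — 3 lookups

Access #2 fault: NONE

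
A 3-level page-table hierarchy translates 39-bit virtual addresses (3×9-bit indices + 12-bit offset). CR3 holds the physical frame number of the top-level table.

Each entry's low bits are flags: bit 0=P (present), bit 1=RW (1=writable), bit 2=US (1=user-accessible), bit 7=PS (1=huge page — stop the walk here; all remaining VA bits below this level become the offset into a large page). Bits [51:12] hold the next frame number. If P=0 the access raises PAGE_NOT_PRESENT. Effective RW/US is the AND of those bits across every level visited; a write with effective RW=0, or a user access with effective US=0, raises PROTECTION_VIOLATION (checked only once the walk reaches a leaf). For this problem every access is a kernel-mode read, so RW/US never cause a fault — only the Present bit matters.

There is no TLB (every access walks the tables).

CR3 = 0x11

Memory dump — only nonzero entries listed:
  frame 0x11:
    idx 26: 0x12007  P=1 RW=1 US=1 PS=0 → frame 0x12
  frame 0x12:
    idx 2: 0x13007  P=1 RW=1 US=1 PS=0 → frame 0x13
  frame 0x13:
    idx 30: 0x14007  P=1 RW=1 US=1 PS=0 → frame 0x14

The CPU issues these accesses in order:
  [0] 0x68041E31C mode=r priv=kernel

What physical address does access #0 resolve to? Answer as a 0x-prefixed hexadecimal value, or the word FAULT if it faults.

Trace:
#0 VA=0x68041E31C (r,kernel):
  L0 @0x11[26] → 0x12007  P=1,RW=1,US=1,PS=0
  L1 @0x12[2] → 0x13007  P=1,RW=1,US=1,PS=0
  L2 @0x13[30] → 0x14007  P=1,RW=1,US=1,PS=0
  → PA=0x1431C  (3 entries read)

Access #0 PA: 0x1431C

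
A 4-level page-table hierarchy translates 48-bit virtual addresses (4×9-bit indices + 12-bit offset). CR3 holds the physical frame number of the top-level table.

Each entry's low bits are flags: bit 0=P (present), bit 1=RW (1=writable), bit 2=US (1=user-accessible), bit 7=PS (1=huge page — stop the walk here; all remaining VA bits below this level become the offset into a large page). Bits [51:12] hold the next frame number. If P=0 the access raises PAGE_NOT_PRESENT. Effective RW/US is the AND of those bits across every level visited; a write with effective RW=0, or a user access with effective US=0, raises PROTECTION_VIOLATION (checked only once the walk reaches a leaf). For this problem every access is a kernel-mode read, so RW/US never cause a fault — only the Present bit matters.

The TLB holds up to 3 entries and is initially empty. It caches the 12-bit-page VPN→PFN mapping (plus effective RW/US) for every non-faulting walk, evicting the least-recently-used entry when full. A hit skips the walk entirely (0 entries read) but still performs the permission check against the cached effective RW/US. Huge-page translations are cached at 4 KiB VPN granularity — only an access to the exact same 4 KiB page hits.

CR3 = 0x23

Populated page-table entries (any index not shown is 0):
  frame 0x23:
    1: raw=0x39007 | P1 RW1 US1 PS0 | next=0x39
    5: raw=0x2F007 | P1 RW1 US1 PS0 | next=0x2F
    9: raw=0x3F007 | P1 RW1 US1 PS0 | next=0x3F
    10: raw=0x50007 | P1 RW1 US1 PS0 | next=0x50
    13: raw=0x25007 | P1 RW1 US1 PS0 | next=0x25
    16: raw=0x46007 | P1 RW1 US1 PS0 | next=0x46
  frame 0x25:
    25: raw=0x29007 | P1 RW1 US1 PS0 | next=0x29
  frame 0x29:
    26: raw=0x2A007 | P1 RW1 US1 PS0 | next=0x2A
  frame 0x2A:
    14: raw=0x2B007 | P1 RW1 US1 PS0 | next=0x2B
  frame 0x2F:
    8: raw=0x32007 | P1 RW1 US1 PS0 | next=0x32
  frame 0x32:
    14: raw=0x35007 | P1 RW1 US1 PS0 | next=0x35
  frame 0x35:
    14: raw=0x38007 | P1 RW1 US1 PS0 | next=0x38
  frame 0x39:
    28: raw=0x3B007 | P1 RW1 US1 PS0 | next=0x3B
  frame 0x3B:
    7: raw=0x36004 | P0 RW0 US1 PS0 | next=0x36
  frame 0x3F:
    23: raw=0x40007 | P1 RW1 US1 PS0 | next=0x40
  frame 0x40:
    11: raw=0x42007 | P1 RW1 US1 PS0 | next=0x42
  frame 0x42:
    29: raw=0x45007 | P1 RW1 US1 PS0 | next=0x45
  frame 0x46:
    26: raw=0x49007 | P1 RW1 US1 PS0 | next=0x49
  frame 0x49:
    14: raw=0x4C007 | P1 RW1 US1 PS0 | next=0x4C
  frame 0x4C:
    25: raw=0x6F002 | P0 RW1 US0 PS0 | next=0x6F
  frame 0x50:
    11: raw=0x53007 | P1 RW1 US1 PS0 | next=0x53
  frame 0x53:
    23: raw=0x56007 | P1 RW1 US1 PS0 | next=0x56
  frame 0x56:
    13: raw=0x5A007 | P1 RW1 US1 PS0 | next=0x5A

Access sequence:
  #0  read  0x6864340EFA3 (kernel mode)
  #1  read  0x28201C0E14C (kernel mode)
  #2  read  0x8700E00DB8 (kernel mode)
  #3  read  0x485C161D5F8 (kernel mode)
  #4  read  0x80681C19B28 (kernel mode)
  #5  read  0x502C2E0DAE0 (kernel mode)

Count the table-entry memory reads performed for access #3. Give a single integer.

Per-access translation:
#0 VA=0x6864340EFA3 (r,kernel):
  L0: frame=0x23 idx=13 entry=0x25007 [P=1 RW=1 US=1 PS=0]
  L1: frame=0x25 idx=25 entry=0x29007 [P=1 RW=1 US=1 PS=0]
  L2: frame=0x29 idx=26 entry=0x2A007 [P=1 RW=1 US=1 PS=0]
  L3: frame=0x2A idx=14 entry=0x2B007 [P=1 RW=1 US=1 PS=0]
  → PA=0x2BFA3  (4 entries read)
#1 VA=0x28201C0E14C (r,kernel):
  L0: frame=0x23 idx=5 entry=0x2F007 [P=1 RW=1 US=1 PS=0]
  L1: frame=0x2F idx=8 entry=0x32007 [P=1 RW=1 US=1 PS=0]
  L2: frame=0x32 idx=14 entry=0x35007 [P=1 RW=1 US=1 PS=0]
  L3: frame=0x35 idx=14 entry=0x38007 [P=1 RW=1 US=1 PS=0]
  → PA=0x3814C  (4 entries read)
#2 VA=0x8700E00DB8 (r,kernel):
  L0: frame=0x23 idx=1 entry=0x39007 [P=1 RW=1 US=1 PS=0]
  L1: frame=0x39 idx=28 entry=0x3B007 [P=1 RW=1 US=1 PS=0]
  L2: frame=0x3B idx=7 entry=0x36004 [P=0 RW=0 US=1 PS=0]
  → PAGE_NOT_PRESENT  (3 entries read)
#3 VA=0x485C161D5F8 (r,kernel):
  L0: frame=0x23 idx=9 entry=0x3F007 [P=1 RW=1 US=1 PS=0]
  L1: frame=0x3F idx=23 entry=0x40007 [P=1 RW=1 US=1 PS=0]
  L2: frame=0x40 idx=11 entry=0x42007 [P=1 RW=1 US=1 PS=0]
  L3: frame=0x42 idx=29 entry=0x45007 [P=1 RW=1 US=1 PS=0]
  → PA=0x455F8  (4 entries read)
#4 VA=0x80681C19B28 (r,kernel):
  L0: frame=0x23 idx=16 entry=0x46007 [P=1 RW=1 US=1 PS=0]
  L1: frame=0x46 idx=26 entry=0x49007 [P=1 RW=1 US=1 PS=0]
  L2: frame=0x49 idx=14 entry=0x4C007 [P=1 RW=1 US=1 PS=0]
  L3: frame=0x4C idx=25 entry=0x6F002 [P=0 RW=1 US=0 PS=0]
  → PAGE_NOT_PRESENT  (4 entries read)
#5 VA=0x502C2E0DAE0 (r,kernel):
  L0: frame=0x23 idx=10 entry=0x50007 [P=1 RW=1 US=1 PS=0]
  L1: frame=0x50 idx=11 entry=0x53007 [P=1 RW=1 US=1 PS=0]
  L2: frame=0x53 idx=23 entry=0x56007 [P=1 RW=1 US=1 PS=0]
  L3: frame=0x56 idx=13 entry=0x5A007 [P=1 RW=1 US=1 PS=0]
  → PA=0x5AAE0  (4 entries read)

Entries read for #3: 4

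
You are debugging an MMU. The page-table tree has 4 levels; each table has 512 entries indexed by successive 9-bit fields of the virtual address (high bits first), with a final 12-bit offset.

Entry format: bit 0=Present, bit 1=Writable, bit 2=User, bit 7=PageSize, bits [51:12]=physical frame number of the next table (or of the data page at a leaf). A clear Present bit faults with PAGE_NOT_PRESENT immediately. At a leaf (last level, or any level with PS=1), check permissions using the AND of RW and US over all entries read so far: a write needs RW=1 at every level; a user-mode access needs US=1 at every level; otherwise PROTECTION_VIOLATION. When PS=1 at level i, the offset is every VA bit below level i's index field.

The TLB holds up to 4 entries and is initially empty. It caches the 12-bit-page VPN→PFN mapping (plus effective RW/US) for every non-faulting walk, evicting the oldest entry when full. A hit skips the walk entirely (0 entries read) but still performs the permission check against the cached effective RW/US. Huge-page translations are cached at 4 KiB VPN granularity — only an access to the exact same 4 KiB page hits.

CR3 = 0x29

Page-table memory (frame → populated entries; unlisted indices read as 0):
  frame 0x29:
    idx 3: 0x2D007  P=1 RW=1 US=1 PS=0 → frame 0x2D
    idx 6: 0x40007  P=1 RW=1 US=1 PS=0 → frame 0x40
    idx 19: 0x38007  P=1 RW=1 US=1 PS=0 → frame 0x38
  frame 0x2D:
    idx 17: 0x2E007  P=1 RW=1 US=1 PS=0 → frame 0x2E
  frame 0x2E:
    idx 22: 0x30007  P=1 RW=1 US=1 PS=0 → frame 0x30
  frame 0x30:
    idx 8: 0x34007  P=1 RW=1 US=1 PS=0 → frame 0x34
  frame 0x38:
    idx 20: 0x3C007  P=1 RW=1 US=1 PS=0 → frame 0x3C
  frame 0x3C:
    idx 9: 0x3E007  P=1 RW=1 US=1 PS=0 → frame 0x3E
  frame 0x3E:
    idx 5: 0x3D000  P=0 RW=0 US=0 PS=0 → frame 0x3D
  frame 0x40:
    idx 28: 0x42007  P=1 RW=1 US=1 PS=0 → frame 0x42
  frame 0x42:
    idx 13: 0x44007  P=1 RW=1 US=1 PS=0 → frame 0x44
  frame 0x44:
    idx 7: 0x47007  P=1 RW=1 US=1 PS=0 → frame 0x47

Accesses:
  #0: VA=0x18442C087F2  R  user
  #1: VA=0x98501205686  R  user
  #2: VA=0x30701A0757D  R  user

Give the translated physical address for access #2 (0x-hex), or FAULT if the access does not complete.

Per-access translation:
#0 VA=0x18442C087F2 (r,user):
  [0] read 0x29 idx=3: raw=0x2D007 flags P=1 W=1 U=1 S=0
  [1] read 0x2D idx=17: raw=0x2E007 flags P=1 W=1 U=1 S=0
  [2] read 0x2E idx=22: raw=0x30007 flags P=1 W=1 U=1 S=0
  [3] read 0x30 idx=8: raw=0x34007 flags P=1 W=1 U=1 S=0
  ✓ 0x347F2  — 4 lookups
#1 VA=0x98501205686 (r,user):
  [0] read 0x29 idx=19: raw=0x38007 flags P=1 W=1 U=1 S=0
  [1] read 0x38 idx=20: raw=0x3C007 flags P=1 W=1 U=1 S=0
  [2] read 0x3C idx=9: raw=0x3E007 flags P=1 W=1 U=1 S=0
  [3] read 0x3E idx=5: raw=0x3D000 flags P=0 W=0 U=0 S=0
  ✗ PAGE_NOT_PRESENT  [4 reads]
#2 VA=0x30701A0757D (r,user):
  [0] read 0x29 idx=6: raw=0x40007 flags P=1 W=1 U=1 S=0
  [1] read 0x40 idx=28: raw=0x42007 flags P=1 W=1 U=1 S=0
  [2] read 0x42 idx=13: raw=0x44007 flags P=1 W=1 U=1 S=0
  [3] read 0x44 idx=7: raw=0x47007 flags P=1 W=1 U=1 S=0
  ✓ 0x4757D  — 4 lookups

Access #2 PA: 0x4757D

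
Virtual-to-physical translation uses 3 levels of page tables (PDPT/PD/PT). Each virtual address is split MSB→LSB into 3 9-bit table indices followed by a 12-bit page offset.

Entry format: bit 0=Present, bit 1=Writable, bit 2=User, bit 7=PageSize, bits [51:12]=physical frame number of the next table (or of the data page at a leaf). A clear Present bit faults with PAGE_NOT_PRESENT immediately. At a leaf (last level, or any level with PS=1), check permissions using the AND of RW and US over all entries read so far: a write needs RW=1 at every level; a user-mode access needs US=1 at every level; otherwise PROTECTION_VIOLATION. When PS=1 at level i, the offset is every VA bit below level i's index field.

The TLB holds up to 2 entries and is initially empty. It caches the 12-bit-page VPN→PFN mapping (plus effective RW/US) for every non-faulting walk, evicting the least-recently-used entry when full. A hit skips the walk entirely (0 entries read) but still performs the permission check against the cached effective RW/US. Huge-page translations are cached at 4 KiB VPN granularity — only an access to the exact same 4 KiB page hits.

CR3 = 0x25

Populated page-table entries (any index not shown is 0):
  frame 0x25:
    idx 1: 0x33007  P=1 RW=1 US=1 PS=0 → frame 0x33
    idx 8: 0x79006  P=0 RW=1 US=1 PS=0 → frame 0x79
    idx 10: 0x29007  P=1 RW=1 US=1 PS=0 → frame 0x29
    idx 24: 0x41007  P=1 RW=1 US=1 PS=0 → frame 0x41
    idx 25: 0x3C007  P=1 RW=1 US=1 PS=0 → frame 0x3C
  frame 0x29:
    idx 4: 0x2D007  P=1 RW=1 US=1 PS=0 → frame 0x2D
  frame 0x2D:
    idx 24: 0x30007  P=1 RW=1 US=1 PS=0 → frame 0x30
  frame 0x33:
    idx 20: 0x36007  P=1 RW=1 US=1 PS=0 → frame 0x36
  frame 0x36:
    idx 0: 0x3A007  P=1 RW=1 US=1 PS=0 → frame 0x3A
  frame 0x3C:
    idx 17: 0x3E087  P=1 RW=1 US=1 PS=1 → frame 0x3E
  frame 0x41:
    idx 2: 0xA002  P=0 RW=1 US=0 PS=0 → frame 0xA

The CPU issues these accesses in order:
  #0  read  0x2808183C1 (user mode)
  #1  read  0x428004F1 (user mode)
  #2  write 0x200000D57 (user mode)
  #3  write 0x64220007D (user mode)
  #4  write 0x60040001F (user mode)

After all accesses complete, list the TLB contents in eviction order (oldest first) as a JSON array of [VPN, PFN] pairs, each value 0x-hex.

Per-access translation:
#0 VA=0x2808183C1 (r,user):
  L0: frame=0x25 idx=10 entry=0x29007 [P=1 RW=1 US=1 PS=0]
  L1: frame=0x29 idx=4 entry=0x2D007 [P=1 RW=1 US=1 PS=0]
  L2: frame=0x2D idx=24 entry=0x30007 [P=1 RW=1 US=1 PS=0]
  → PA=0x303C1  (3 entries read)
#1 VA=0x428004F1 (r,user):
  L0: frame=0x25 idx=1 entry=0x33007 [P=1 RW=1 US=1 PS=0]
  L1: frame=0x33 idx=20 entry=0x36007 [P=1 RW=1 US=1 PS=0]
  L2: frame=0x36 idx=0 entry=0x3A007 [P=1 RW=1 US=1 PS=0]
  → PA=0x3A4F1  (3 entries read)
#2 VA=0x200000D57 (w,user):
  L0: frame=0x25 idx=8 entry=0x79006 [P=0 RW=1 US=1 PS=0]
  ✗ PAGE_NOT_PRESENT  [1 reads]
#3 VA=0x64220007D (w,user):
  L0: frame=0x25 idx=25 entry=0x3C007 [P=1 RW=1 US=1 PS=0]
  L1: frame=0x3C idx=17 entry=0x3E087 [P=1 RW=1 US=1 PS=1]
  → PA=0x3E07D (huge @L1)  (2 entries read)
#4 VA=0x60040001F (w,user):
  L0: frame=0x25 idx=24 entry=0x41007 [P=1 RW=1 US=1 PS=0]
  L1: frame=0x41 idx=2 entry=0xA002 [P=0 RW=1 US=0 PS=0]
  ✗ PAGE_NOT_PRESENT  [2 reads]

TLB: [["0x42800", "0x3A"], ["0x642200", "0x3E"]]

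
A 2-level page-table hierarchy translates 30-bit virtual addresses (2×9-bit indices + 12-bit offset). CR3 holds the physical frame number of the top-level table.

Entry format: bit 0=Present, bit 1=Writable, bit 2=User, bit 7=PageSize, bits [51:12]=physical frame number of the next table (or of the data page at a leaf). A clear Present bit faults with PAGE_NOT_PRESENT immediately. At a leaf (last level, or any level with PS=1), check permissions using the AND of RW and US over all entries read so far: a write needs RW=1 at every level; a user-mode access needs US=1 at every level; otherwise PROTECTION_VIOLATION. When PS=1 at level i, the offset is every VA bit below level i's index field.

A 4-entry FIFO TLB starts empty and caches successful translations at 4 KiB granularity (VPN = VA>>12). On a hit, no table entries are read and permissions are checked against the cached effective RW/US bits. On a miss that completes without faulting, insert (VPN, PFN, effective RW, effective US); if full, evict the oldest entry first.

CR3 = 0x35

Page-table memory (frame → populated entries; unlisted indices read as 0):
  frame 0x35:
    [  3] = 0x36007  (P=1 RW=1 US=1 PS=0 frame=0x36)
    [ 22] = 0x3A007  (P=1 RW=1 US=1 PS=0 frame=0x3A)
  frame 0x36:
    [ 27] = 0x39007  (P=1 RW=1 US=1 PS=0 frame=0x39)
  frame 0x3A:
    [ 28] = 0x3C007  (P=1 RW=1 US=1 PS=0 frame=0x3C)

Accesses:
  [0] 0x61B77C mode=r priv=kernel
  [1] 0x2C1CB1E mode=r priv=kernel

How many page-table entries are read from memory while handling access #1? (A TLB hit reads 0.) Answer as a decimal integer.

Walk each access:
#0 VA=0x61B77C (r,kernel):
  L0 @0x35[3] → 0x36007  P=1,RW=1,US=1,PS=0
  L1 @0x36[27] → 0x39007  P=1,RW=1,US=1,PS=0
  → PA=0x3977C  (2 entries read)
#1 VA=0x2C1CB1E (r,kernel):
  L0 @0x35[22] → 0x3A007  P=1,RW=1,US=1,PS=0
  L1 @0x3A[28] → 0x3C007  P=1,RW=1,US=1,PS=0
  → PA=0x3CB1E  (2 entries read)

Entries read for #1: 2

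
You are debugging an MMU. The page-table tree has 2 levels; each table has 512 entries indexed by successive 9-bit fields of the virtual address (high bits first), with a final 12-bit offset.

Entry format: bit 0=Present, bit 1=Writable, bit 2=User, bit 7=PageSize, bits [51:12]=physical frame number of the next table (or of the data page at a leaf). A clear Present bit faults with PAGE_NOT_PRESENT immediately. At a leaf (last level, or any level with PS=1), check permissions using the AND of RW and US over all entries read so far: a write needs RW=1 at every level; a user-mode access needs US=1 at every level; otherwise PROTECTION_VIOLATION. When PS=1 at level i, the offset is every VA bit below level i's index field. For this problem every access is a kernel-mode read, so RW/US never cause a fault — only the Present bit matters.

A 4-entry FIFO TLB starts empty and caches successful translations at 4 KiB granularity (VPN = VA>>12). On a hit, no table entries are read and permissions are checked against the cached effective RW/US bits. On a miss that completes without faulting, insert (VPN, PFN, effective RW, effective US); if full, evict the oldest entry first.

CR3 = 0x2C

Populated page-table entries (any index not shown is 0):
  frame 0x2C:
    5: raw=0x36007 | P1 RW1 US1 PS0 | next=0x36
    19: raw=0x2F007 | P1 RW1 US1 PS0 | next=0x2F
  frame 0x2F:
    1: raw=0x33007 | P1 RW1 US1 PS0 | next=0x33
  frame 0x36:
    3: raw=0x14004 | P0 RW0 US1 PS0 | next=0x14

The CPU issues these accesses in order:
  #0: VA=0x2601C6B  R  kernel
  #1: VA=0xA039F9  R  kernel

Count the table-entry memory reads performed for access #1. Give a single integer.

Walk each access:
#0 VA=0x2601C6B (r,kernel):
  L0 @0x2C[19] → 0x2F007  P=1,RW=1,US=1,PS=0
  L1 @0x2F[1] → 0x33007  P=1,RW=1,US=1,PS=0
  → PA=0x33C6B  (2 entries read)
#1 VA=0xA039F9 (r,kernel):
  L0 @0x2C[5] → 0x36007  P=1,RW=1,US=1,PS=0
  L1 @0x36[3] → 0x14004  P=0,RW=0,US=1,PS=0
  ✗ PAGE_NOT_PRESENT  [2 reads]

Entries read for #1: 2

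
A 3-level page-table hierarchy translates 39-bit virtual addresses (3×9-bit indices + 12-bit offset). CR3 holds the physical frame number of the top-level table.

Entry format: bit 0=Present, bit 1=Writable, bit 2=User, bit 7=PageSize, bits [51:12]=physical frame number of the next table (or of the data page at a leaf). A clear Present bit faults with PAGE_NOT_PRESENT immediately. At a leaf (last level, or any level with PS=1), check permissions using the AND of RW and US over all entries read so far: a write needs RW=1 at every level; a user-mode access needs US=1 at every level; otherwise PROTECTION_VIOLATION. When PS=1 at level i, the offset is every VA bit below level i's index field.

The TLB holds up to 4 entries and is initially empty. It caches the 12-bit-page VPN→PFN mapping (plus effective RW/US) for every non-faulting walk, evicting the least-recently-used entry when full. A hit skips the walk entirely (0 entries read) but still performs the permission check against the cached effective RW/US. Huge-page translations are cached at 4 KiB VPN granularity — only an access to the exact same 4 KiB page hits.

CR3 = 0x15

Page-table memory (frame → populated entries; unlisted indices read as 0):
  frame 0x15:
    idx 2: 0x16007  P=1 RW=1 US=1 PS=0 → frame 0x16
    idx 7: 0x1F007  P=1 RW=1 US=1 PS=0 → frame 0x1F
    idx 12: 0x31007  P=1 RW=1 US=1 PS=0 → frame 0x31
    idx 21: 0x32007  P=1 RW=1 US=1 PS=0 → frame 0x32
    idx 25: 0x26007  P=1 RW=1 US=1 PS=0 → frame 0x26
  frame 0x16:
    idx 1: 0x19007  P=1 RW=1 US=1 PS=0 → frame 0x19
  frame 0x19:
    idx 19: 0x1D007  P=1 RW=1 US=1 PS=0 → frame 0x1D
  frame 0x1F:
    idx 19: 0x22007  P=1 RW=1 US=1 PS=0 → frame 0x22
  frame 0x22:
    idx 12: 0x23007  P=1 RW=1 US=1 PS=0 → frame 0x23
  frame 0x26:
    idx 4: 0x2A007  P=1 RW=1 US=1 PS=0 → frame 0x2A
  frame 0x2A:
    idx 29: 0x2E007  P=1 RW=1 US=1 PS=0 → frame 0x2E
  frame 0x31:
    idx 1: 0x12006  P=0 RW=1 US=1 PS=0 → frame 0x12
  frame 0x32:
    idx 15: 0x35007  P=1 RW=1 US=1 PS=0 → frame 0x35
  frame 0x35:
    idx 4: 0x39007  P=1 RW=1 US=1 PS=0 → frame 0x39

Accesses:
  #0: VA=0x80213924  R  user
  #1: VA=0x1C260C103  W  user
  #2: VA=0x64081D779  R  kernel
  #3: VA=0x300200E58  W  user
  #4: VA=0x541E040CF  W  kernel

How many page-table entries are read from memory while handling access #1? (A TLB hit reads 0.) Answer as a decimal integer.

Walk each access:
#0 VA=0x80213924 (r,user):
  L0 @0x15[2] → 0x16007  P=1,RW=1,US=1,PS=0
  L1 @0x16[1] → 0x19007  P=1,RW=1,US=1,PS=0
  L2 @0x19[19] → 0x1D007  P=1,RW=1,US=1,PS=0
  → PA=0x1D924  (3 entries read)
#1 VA=0x1C260C103 (w,user):
  L0 @0x15[7] → 0x1F007  P=1,RW=1,US=1,PS=0
  L1 @0x1F[19] → 0x22007  P=1,RW=1,US=1,PS=0
  L2 @0x22[12] → 0x23007  P=1,RW=1,US=1,PS=0
  → PA=0x23103  (3 entries read)
#2 VA=0x64081D779 (r,kernel):
  L0 @0x15[25] → 0x26007  P=1,RW=1,US=1,PS=0
  L1 @0x26[4] → 0x2A007  P=1,RW=1,US=1,PS=0
  L2 @0x2A[29] → 0x2E007  P=1,RW=1,US=1,PS=0
  → PA=0x2E779  (3 entries read)
#3 VA=0x300200E58 (w,user):
  L0 @0x15[12] → 0x31007  P=1,RW=1,US=1,PS=0
  L1 @0x31[1] → 0x12006  P=0,RW=1,US=1,PS=0
  ⇒ fault: PAGE_NOT_PRESENT  — 2 lookups
#4 VA=0x541E040CF (w,kernel):
  L0 @0x15[21] → 0x32007  P=1,RW=1,US=1,PS=0
  L1 @0x32[15] → 0x35007  P=1,RW=1,US=1,PS=0
  L2 @0x35[4] → 0x39007  P=1,RW=1,US=1,PS=0
  → PA=0x390CF  (3 entries read)

Entries read for #1: 3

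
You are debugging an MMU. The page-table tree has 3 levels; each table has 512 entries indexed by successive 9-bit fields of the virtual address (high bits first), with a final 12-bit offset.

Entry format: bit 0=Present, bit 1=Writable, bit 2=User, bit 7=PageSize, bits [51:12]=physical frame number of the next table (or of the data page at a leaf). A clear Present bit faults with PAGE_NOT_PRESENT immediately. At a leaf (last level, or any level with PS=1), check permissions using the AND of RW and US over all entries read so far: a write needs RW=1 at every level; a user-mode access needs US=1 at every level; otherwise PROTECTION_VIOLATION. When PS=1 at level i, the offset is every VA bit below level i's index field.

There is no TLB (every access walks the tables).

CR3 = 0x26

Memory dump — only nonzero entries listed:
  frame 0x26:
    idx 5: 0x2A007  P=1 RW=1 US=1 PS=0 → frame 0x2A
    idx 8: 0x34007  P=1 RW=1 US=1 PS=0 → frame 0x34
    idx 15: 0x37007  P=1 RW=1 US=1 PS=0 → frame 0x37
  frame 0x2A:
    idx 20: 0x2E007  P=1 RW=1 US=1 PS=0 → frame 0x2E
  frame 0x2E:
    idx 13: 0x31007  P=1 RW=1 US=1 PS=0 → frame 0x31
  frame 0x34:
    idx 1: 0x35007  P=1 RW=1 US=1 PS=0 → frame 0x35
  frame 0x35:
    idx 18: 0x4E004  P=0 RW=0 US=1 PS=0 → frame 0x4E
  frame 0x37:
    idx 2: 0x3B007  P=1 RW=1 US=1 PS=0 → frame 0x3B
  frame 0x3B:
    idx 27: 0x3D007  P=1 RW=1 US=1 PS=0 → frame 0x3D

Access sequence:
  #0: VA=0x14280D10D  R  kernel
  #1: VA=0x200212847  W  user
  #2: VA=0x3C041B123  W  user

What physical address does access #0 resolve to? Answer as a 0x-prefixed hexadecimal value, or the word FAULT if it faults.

Walk each access:
#0 VA=0x14280D10D (r,kernel):
  L0 @0x26[5] → 0x2A007  P=1,RW=1,US=1,PS=0
  L1 @0x2A[20] → 0x2E007  P=1,RW=1,US=1,PS=0
  L2 @0x2E[13] → 0x31007  P=1,RW=1,US=1,PS=0
  ⇒ phys 0x3110D  [3 reads]
#1 VA=0x200212847 (w,user):
  L0 @0x26[8] → 0x34007  P=1,RW=1,US=1,PS=0
  L1 @0x34[1] → 0x35007  P=1,RW=1,US=1,PS=0
  L2 @0x35[18] → 0x4E004  P=0,RW=0,US=1,PS=0
  → PAGE_NOT_PRESENT  (3 entries read)
#2 VA=0x3C041B123 (w,user):
  L0 @0x26[15] → 0x37007  P=1,RW=1,US=1,PS=0
  L1 @0x37[2] → 0x3B007  P=1,RW=1,US=1,PS=0
  L2 @0x3B[27] → 0x3D007  P=1,RW=1,US=1,PS=0
  ⇒ phys 0x3D123  [3 reads]

Access #0 PA: 0x3110D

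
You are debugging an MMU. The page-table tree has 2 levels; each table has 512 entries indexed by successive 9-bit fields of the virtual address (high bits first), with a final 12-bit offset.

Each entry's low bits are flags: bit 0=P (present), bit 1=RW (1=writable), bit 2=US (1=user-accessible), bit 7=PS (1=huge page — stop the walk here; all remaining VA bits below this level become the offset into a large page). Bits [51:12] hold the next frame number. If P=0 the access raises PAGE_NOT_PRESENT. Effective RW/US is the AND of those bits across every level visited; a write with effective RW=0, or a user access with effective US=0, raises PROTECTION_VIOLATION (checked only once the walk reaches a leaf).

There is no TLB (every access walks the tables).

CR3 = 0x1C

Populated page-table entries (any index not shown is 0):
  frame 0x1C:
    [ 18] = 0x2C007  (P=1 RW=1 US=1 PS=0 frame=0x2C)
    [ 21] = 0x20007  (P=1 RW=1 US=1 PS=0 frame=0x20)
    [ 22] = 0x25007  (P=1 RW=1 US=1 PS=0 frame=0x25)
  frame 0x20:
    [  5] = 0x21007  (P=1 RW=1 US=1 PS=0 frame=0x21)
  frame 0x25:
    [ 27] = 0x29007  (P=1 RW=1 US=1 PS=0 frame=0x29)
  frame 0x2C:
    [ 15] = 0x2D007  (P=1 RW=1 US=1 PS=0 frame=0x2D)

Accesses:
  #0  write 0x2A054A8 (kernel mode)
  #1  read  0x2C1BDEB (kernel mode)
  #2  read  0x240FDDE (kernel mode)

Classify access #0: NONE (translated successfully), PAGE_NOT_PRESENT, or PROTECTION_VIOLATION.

Walk each access:
#0 VA=0x2A054A8 (w,kernel):
  lvl0: tbl 0x1C, slot 21 ⇒ 0x20007 (P1/RW1/US1/PS0)
  lvl1: tbl 0x20, slot 5 ⇒ 0x21007 (P1/RW1/US1/PS0)
  → PA=0x214A8  (2 entries read)
#1 VA=0x2C1BDEB (r,kernel):
  lvl0: tbl 0x1C, slot 22 ⇒ 0x25007 (P1/RW1/US1/PS0)
  lvl1: tbl 0x25, slot 27 ⇒ 0x29007 (P1/RW1/US1/PS0)
  → PA=0x29DEB  (2 entries read)
#2 VA=0x240FDDE (r,kernel):
  lvl0: tbl 0x1C, slot 18 ⇒ 0x2C007 (P1/RW1/US1/PS0)
  lvl1: tbl 0x2C, slot 15 ⇒ 0x2D007 (P1/RW1/US1/PS0)
  → PA=0x2DDDE  (2 entries read)

Access #0 fault: NONE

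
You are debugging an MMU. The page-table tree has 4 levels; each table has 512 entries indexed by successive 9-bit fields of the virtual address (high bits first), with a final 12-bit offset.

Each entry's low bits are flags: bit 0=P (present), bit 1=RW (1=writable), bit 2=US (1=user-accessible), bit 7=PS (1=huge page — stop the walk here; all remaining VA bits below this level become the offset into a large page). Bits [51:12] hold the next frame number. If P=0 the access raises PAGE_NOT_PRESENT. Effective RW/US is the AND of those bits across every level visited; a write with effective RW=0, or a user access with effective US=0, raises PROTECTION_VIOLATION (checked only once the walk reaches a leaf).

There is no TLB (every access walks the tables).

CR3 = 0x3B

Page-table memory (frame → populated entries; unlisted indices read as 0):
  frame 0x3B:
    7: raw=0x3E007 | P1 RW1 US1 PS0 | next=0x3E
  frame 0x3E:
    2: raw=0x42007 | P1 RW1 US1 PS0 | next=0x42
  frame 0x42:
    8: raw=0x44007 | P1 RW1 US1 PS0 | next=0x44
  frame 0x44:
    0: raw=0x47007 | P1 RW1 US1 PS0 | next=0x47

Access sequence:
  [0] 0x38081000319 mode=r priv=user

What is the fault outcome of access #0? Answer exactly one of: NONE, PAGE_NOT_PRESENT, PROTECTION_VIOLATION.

Walk each access:
#0 VA=0x38081000319 (r,user):
  lvl0: tbl 0x3B, slot 7 ⇒ 0x3E007 (P1/RW1/US1/PS0)
  lvl1: tbl 0x3E, slot 2 ⇒ 0x42007 (P1/RW1/US1/PS0)
  lvl2: tbl 0x42, slot 8 ⇒ 0x44007 (P1/RW1/US1/PS0)
  lvl3: tbl 0x44, slot 0 ⇒ 0x47007 (P1/RW1/US1/PS0)
  ⇒ phys 0x47319  [4 reads]

Access #0 fault: NONE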